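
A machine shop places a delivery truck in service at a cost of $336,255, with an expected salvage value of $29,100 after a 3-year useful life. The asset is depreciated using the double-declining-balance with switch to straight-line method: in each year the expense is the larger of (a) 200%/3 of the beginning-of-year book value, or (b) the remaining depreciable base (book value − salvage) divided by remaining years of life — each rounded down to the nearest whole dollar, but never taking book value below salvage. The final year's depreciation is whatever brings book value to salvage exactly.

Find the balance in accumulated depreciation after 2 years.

Depreciable base = $336,255 − $29,100 = $307,155.
Year 1: DB = ⌊$336,255 × 200%/3⌋ = $224,170; SL = ⌊$307,155/3⌋ = $102,385 → take DB $224,170. Book value $112,085.
Year 2: DB = ⌊$112,085 × 200%/3⌋ = $74,723; SL = ⌊$82,985/2⌋ = $41,492 → take DB $74,723. Book value $37,362.
Accumulated through year 2 = $336,255 − $37,362 = $298,893.

$298,893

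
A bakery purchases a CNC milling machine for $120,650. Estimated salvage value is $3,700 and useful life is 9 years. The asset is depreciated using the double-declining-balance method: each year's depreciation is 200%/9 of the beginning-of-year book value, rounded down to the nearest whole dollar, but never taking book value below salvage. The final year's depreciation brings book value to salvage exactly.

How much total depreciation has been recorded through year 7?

Depreciable base = $120,650 − $3,700 = $116,950.
Year 1: ⌊$120,650 × 200%/9⌋ = $26,811. Book value $93,839.
Year 2: ⌊$93,839 × 200%/9⌋ = $20,853. Book value $72,986.
Year 3: ⌊$72,986 × 200%/9⌋ = $16,219. Book value $56,767.
Year 4: ⌊$56,767 × 200%/9⌋ = $12,614. Book value $44,153.
Year 5: ⌊$44,153 × 200%/9⌋ = $9,811. Book value $34,342.
Year 6: ⌊$34,342 × 200%/9⌋ = $7,631. Book value $26,711.
Year 7: ⌊$26,711 × 200%/9⌋ = $5,935. Book value $20,776.
Accumulated through year 7 = $120,650 − $20,776 = $99,874.

$99,874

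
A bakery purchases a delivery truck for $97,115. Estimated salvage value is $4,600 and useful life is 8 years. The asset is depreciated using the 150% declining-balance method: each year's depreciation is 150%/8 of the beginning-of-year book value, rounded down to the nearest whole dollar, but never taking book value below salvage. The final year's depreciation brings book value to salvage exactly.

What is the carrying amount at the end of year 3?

$52,091

Depreciable base = $97,115 − $4,600 = $92,515.
Year 1: ⌊$97,115 × 150%/8⌋ = $18,209. Book value $78,906.
Year 2: ⌊$78,906 × 150%/8⌋ = $14,794. Book value $64,112.
Year 3: ⌊$64,112 × 150%/8⌋ = $12,021. Book value $52,091.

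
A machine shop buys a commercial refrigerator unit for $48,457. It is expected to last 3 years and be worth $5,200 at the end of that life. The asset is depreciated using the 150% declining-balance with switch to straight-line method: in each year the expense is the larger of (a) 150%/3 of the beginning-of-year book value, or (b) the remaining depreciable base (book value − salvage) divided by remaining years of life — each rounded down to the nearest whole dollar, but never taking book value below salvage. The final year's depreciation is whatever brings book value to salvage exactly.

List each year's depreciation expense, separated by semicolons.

$24,228; $12,114; $6,915

Depreciable base = $48,457 − $5,200 = $43,257.
Year 1: DB = ⌊$48,457 × 150%/3⌋ = $24,228; SL = ⌊$43,257/3⌋ = $14,419 → take DB $24,228. Book value $24,229.
Year 2: DB = ⌊$24,229 × 150%/3⌋ = $12,114; SL = ⌊$19,029/2⌋ = $9,514 → take DB $12,114. Book value $12,115.
Year 3 (final): $12,115 − $5,200 = $6,915. Book value $5,200.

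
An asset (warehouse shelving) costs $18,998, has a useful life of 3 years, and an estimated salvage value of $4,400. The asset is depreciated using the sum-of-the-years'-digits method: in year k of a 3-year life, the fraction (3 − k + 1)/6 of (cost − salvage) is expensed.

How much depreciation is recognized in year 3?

$2,433

Depreciable base = $18,998 − $4,400 = $14,598.
Sum of the years' digits = 3+2+1 = 6.
Year 1: $14,598 × 3/6 = $7,299. Book value $11,699.
Year 2: $14,598 × 2/6 = $4,866. Book value $6,833.
Year 3: $14,598 × 1/6 = $2,433. Book value $4,400.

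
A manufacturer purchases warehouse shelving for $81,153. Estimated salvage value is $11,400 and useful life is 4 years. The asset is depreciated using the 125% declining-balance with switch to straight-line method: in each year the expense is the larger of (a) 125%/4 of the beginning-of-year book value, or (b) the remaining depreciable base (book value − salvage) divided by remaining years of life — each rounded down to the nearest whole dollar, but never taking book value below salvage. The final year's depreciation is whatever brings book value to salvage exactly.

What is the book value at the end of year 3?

$24,879

Depreciable base = $81,153 − $11,400 = $69,753.
Year 1: DB = ⌊$81,153 × 125%/4⌋ = $25,360; SL = ⌊$69,753/4⌋ = $17,438 → take DB $25,360. Book value $55,793.
Year 2: DB = ⌊$55,793 × 125%/4⌋ = $17,435; SL = ⌊$44,393/3⌋ = $14,797 → take DB $17,435. Book value $38,358.
Year 3: DB = ⌊$38,358 × 125%/4⌋ = $11,986; SL = ⌊$26,958/2⌋ = $13,479 → take SL $13,479. Book value $24,879.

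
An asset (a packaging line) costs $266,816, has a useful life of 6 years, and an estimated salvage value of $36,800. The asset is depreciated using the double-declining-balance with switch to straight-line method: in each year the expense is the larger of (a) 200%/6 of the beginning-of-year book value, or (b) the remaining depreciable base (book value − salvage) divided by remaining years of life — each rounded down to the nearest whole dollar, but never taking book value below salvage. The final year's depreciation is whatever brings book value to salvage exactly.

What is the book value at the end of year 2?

Depreciable base = $266,816 − $36,800 = $230,016.
Year 1: DB = ⌊$266,816 × 200%/6⌋ = $88,938; SL = ⌊$230,016/6⌋ = $38,336 → take DB $88,938. Book value $177,878.
Year 2: DB = ⌊$177,878 × 200%/6⌋ = $59,292; SL = ⌊$141,078/5⌋ = $28,215 → take DB $59,292. Book value $118,586.

$118,586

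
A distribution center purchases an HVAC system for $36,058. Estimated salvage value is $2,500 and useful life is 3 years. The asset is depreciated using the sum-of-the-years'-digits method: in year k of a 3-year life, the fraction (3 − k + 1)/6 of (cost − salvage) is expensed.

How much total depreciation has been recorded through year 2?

Depreciable base = $36,058 − $2,500 = $33,558.
Sum of the years' digits = 3+2+1 = 6.
Year 1: $33,558 × 3/6 = $16,779. Book value $19,279.
Year 2: $33,558 × 2/6 = $11,186. Book value $8,093.
Accumulated through year 2 = $36,058 − $8,093 = $27,965.

$27,965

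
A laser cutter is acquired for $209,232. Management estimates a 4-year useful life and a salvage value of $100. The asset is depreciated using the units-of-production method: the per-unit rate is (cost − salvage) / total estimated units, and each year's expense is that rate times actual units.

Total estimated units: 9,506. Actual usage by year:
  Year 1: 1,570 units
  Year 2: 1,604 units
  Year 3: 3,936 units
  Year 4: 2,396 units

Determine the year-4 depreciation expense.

Depreciable base = $209,232 − $100 = $209,132.
Rate = $209,132 / 9,506 units = $22 per unit.
Year 1: 1,570 × $22 = $34,540. Book value $174,692.
Year 2: 1,604 × $22 = $35,288. Book value $139,404.
Year 3: 3,936 × $22 = $86,592. Book value $52,812.
Year 4: 2,396 × $22 = $52,712. Book value $100.

$52,712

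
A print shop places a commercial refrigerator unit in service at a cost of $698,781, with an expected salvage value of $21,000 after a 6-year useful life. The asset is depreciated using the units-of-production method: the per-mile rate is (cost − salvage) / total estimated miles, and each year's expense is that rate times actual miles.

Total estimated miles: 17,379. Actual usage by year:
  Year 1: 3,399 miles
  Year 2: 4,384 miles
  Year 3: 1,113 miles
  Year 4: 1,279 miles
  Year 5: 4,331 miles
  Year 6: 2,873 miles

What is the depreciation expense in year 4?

$49,881

Depreciable base = $698,781 − $21,000 = $677,781.
Rate = $677,781 / 17,379 miles = $39 per mile.
Year 1: 3,399 × $39 = $132,561. Book value $566,220.
Year 2: 4,384 × $39 = $170,976. Book value $395,244.
Year 3: 1,113 × $39 = $43,407. Book value $351,837.
Year 4: 1,279 × $39 = $49,881. Book value $301,956.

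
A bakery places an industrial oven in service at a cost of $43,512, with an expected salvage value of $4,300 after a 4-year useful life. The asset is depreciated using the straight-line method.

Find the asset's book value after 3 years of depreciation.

Depreciable base = $43,512 − $4,300 = $39,212.
Annual expense = $39,212 / 4 = $9,803.
End of year 1: book value $33,709.
End of year 2: book value $23,906.
End of year 3: book value $14,103.

$14,103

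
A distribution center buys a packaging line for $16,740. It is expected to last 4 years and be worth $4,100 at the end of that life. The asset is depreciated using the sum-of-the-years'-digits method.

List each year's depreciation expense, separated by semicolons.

Depreciable base = $16,740 − $4,100 = $12,640.
Sum of the years' digits = 4+3+2+1 = 10.
Year 1: $12,640 × 4/10 = $5,056. Book value $11,684.
Year 2: $12,640 × 3/10 = $3,792. Book value $7,892.
Year 3: $12,640 × 2/10 = $2,528. Book value $5,364.
Year 4: $12,640 × 1/10 = $1,264. Book value $4,100.

$5,056; $3,792; $2,528; $1,264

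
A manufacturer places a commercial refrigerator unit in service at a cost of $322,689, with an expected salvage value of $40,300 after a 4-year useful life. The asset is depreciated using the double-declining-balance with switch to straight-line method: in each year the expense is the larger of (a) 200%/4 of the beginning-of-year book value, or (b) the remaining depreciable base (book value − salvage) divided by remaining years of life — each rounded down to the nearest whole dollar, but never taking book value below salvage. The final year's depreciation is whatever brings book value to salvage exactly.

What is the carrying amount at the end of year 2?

$80,673

Depreciable base = $322,689 − $40,300 = $282,389.
Year 1: DB = ⌊$322,689 × 200%/4⌋ = $161,344; SL = ⌊$282,389/4⌋ = $70,597 → take DB $161,344. Book value $161,345.
Year 2: DB = ⌊$161,345 × 200%/4⌋ = $80,672; SL = ⌊$121,045/3⌋ = $40,348 → take DB $80,672. Book value $80,673.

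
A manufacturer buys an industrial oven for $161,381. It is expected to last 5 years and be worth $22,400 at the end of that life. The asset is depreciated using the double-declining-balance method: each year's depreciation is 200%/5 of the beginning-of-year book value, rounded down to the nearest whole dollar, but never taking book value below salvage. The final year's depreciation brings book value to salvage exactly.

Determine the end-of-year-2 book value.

Depreciable base = $161,381 − $22,400 = $138,981.
Year 1: ⌊$161,381 × 200%/5⌋ = $64,552. Book value $96,829.
Year 2: ⌊$96,829 × 200%/5⌋ = $38,731. Book value $58,098.

$58,098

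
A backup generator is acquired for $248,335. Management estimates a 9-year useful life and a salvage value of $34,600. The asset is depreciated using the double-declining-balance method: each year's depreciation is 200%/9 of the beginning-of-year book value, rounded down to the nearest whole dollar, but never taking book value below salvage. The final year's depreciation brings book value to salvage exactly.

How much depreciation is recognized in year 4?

$25,965

Depreciable base = $248,335 − $34,600 = $213,735.
Year 1: ⌊$248,335 × 200%/9⌋ = $55,185. Book value $193,150.
Year 2: ⌊$193,150 × 200%/9⌋ = $42,922. Book value $150,228.
Year 3: ⌊$150,228 × 200%/9⌋ = $33,384. Book value $116,844.
Year 4: ⌊$116,844 × 200%/9⌋ = $25,965. Book value $90,879.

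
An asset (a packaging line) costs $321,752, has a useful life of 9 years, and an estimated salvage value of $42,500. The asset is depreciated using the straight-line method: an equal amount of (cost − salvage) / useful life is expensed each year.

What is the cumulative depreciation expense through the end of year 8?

$248,224

Depreciable base = $321,752 − $42,500 = $279,252.
Annual expense = $279,252 / 9 = $31,028.
End of year 1: book value $290,724.
End of year 2: book value $259,696.
End of year 3: book value $228,668.
End of year 4: book value $197,640.
End of year 5: book value $166,612.
End of year 6: book value $135,584.
End of year 7: book value $104,556.
End of year 8: book value $73,528.
Accumulated through year 8 = $321,752 − $73,528 = $248,224.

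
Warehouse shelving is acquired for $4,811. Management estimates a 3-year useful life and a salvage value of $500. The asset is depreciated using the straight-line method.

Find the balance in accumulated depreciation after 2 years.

$2,874

Depreciable base = $4,811 − $500 = $4,311.
Annual expense = $4,311 / 3 = $1,437.
End of year 1: book value $3,374.
End of year 2: book value $1,937.
Accumulated through year 2 = $4,811 − $1,937 = $2,874.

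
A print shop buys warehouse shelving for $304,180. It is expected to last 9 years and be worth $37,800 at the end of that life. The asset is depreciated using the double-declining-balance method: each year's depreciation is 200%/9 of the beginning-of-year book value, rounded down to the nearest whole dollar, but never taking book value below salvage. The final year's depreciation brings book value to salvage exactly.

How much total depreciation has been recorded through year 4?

Depreciable base = $304,180 − $37,800 = $266,380.
Year 1: ⌊$304,180 × 200%/9⌋ = $67,595. Book value $236,585.
Year 2: ⌊$236,585 × 200%/9⌋ = $52,574. Book value $184,011.
Year 3: ⌊$184,011 × 200%/9⌋ = $40,891. Book value $143,120.
Year 4: ⌊$143,120 × 200%/9⌋ = $31,804. Book value $111,316.
Accumulated through year 4 = $304,180 − $111,316 = $192,864.

$192,864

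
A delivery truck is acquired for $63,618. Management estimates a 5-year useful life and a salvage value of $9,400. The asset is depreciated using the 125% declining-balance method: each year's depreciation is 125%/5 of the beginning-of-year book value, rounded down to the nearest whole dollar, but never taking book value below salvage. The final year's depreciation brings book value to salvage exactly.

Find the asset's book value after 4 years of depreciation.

$20,130

Depreciable base = $63,618 − $9,400 = $54,218.
Year 1: ⌊$63,618 × 125%/5⌋ = $15,904. Book value $47,714.
Year 2: ⌊$47,714 × 125%/5⌋ = $11,928. Book value $35,786.
Year 3: ⌊$35,786 × 125%/5⌋ = $8,946. Book value $26,840.
Year 4: ⌊$26,840 × 125%/5⌋ = $6,710. Book value $20,130.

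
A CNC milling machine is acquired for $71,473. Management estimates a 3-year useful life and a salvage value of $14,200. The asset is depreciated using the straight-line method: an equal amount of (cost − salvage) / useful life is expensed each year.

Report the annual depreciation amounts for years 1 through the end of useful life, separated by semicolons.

$19,091; $19,091; $19,091

Depreciable base = $71,473 − $14,200 = $57,273.
Annual expense = $57,273 / 3 = $19,091.
End of year 1: book value $52,382.
End of year 2: book value $33,291.
End of year 3: book value $14,200.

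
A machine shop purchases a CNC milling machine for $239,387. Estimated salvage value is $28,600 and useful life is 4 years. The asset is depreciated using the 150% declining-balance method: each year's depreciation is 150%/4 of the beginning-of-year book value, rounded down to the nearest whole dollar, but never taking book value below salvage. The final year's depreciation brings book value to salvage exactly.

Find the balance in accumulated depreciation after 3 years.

Depreciable base = $239,387 − $28,600 = $210,787.
Year 1: ⌊$239,387 × 150%/4⌋ = $89,770. Book value $149,617.
Year 2: ⌊$149,617 × 150%/4⌋ = $56,106. Book value $93,511.
Year 3: ⌊$93,511 × 150%/4⌋ = $35,066. Book value $58,445.
Accumulated through year 3 = $239,387 − $58,445 = $180,942.

$180,942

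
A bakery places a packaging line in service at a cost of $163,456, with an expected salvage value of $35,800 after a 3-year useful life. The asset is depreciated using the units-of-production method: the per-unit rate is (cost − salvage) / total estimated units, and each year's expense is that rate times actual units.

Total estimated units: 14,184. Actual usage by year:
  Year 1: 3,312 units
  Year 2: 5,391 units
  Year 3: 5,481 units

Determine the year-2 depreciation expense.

$48,519

Depreciable base = $163,456 − $35,800 = $127,656.
Rate = $127,656 / 14,184 units = $9 per unit.
Year 1: 3,312 × $9 = $29,808. Book value $133,648.
Year 2: 5,391 × $9 = $48,519. Book value $85,129.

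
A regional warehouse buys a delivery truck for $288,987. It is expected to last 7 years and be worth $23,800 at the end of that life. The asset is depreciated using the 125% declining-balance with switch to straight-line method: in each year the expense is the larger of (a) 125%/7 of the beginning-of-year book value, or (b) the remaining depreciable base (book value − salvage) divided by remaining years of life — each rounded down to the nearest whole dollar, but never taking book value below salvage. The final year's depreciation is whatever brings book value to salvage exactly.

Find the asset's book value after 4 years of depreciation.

$126,081

Depreciable base = $288,987 − $23,800 = $265,187.
Year 1: DB = ⌊$288,987 × 125%/7⌋ = $51,604; SL = ⌊$265,187/7⌋ = $37,883 → take DB $51,604. Book value $237,383.
Year 2: DB = ⌊$237,383 × 125%/7⌋ = $42,389; SL = ⌊$213,583/6⌋ = $35,597 → take DB $42,389. Book value $194,994.
Year 3: DB = ⌊$194,994 × 125%/7⌋ = $34,820; SL = ⌊$171,194/5⌋ = $34,238 → take DB $34,820. Book value $160,174.
Year 4: DB = ⌊$160,174 × 125%/7⌋ = $28,602; SL = ⌊$136,374/4⌋ = $34,093 → take SL $34,093. Book value $126,081.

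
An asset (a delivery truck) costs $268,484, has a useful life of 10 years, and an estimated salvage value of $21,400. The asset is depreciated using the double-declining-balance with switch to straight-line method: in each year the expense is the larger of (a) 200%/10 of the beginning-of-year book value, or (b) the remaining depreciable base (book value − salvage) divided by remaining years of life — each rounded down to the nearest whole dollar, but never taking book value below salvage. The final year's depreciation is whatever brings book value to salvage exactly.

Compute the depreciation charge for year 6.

Depreciable base = $268,484 − $21,400 = $247,084.
Year 1: DB = ⌊$268,484 × 200%/10⌋ = $53,696; SL = ⌊$247,084/10⌋ = $24,708 → take DB $53,696. Book value $214,788.
Year 2: DB = ⌊$214,788 × 200%/10⌋ = $42,957; SL = ⌊$193,388/9⌋ = $21,487 → take DB $42,957. Book value $171,831.
Year 3: DB = ⌊$171,831 × 200%/10⌋ = $34,366; SL = ⌊$150,431/8⌋ = $18,803 → take DB $34,366. Book value $137,465.
Year 4: DB = ⌊$137,465 × 200%/10⌋ = $27,493; SL = ⌊$116,065/7⌋ = $16,580 → take DB $27,493. Book value $109,972.
Year 5: DB = ⌊$109,972 × 200%/10⌋ = $21,994; SL = ⌊$88,572/6⌋ = $14,762 → take DB $21,994. Book value $87,978.
Year 6: DB = ⌊$87,978 × 200%/10⌋ = $17,595; SL = ⌊$66,578/5⌋ = $13,315 → take DB $17,595. Book value $70,383.

$17,595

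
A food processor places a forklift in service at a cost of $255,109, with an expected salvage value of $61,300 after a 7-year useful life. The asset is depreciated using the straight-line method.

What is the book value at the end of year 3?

$172,048

Depreciable base = $255,109 − $61,300 = $193,809.
Annual expense = $193,809 / 7 = $27,687.
End of year 1: book value $227,422.
End of year 2: book value $199,735.
End of year 3: book value $172,048.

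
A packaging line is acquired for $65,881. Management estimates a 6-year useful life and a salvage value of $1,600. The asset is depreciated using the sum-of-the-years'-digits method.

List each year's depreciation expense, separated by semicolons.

$18,366; $15,305; $12,244; $9,183; $6,122; $3,061

Depreciable base = $65,881 − $1,600 = $64,281.
Sum of the years' digits = 6+5+4+3+2+1 = 21.
Year 1: $64,281 × 6/21 = $18,366. Book value $47,515.
Year 2: $64,281 × 5/21 = $15,305. Book value $32,210.
Year 3: $64,281 × 4/21 = $12,244. Book value $19,966.
Year 4: $64,281 × 3/21 = $9,183. Book value $10,783.
Year 5: $64,281 × 2/21 = $6,122. Book value $4,661.
Year 6: $64,281 × 1/21 = $3,061. Book value $1,600.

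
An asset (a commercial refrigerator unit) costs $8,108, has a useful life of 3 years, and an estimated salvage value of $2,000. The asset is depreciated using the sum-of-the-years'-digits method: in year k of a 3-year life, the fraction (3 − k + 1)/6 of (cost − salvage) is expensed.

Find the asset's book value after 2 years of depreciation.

Depreciable base = $8,108 − $2,000 = $6,108.
Sum of the years' digits = 3+2+1 = 6.
Year 1: $6,108 × 3/6 = $3,054. Book value $5,054.
Year 2: $6,108 × 2/6 = $2,036. Book value $3,018.

$3,018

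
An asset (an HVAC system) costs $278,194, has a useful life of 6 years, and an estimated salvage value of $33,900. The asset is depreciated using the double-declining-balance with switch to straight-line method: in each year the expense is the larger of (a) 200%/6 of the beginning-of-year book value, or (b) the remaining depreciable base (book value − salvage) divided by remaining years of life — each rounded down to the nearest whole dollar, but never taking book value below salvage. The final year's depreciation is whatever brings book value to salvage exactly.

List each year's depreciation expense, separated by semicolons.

$92,731; $61,821; $41,214; $27,476; $18,317; $2,735

Depreciable base = $278,194 − $33,900 = $244,294.
Year 1: DB = ⌊$278,194 × 200%/6⌋ = $92,731; SL = ⌊$244,294/6⌋ = $40,715 → take DB $92,731. Book value $185,463.
Year 2: DB = ⌊$185,463 × 200%/6⌋ = $61,821; SL = ⌊$151,563/5⌋ = $30,312 → take DB $61,821. Book value $123,642.
Year 3: DB = ⌊$123,642 × 200%/6⌋ = $41,214; SL = ⌊$89,742/4⌋ = $22,435 → take DB $41,214. Book value $82,428.
Year 4: DB = ⌊$82,428 × 200%/6⌋ = $27,476; SL = ⌊$48,528/3⌋ = $16,176 → take DB $27,476. Book value $54,952.
Year 5: DB = ⌊$54,952 × 200%/6⌋ = $18,317; SL = ⌊$21,052/2⌋ = $10,526 → take DB $18,317. Book value $36,635.
Year 6 (final): $36,635 − $33,900 = $2,735. Book value $33,900.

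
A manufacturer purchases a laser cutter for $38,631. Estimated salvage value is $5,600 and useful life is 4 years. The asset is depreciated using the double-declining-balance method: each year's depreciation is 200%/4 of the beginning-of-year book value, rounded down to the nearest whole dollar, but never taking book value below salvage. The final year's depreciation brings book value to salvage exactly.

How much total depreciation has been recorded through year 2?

Depreciable base = $38,631 − $5,600 = $33,031.
Year 1: ⌊$38,631 × 200%/4⌋ = $19,315. Book value $19,316.
Year 2: ⌊$19,316 × 200%/4⌋ = $9,658. Book value $9,658.
Accumulated through year 2 = $38,631 − $9,658 = $28,973.

$28,973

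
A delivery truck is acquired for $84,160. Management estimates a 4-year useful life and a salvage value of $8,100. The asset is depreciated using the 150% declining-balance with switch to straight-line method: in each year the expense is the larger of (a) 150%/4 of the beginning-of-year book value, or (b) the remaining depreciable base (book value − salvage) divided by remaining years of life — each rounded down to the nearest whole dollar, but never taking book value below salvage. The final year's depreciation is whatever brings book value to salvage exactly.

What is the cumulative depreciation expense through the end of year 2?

Depreciable base = $84,160 − $8,100 = $76,060.
Year 1: DB = ⌊$84,160 × 150%/4⌋ = $31,560; SL = ⌊$76,060/4⌋ = $19,015 → take DB $31,560. Book value $52,600.
Year 2: DB = ⌊$52,600 × 150%/4⌋ = $19,725; SL = ⌊$44,500/3⌋ = $14,833 → take DB $19,725. Book value $32,875.
Accumulated through year 2 = $84,160 − $32,875 = $51,285.

$51,285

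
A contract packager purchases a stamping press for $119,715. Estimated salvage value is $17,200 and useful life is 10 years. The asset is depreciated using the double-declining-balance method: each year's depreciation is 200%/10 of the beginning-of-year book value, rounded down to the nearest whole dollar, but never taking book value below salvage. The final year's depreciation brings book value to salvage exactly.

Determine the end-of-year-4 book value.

$49,036

Depreciable base = $119,715 − $17,200 = $102,515.
Year 1: ⌊$119,715 × 200%/10⌋ = $23,943. Book value $95,772.
Year 2: ⌊$95,772 × 200%/10⌋ = $19,154. Book value $76,618.
Year 3: ⌊$76,618 × 200%/10⌋ = $15,323. Book value $61,295.
Year 4: ⌊$61,295 × 200%/10⌋ = $12,259. Book value $49,036.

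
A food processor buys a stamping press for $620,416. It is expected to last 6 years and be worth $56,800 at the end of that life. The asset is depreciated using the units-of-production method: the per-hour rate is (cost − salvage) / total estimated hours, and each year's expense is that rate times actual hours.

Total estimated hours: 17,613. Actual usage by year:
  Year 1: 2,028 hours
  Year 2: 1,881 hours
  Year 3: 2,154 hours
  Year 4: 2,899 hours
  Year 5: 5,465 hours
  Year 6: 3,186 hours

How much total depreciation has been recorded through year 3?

Depreciable base = $620,416 − $56,800 = $563,616.
Rate = $563,616 / 17,613 hours = $32 per hour.
Year 1: 2,028 × $32 = $64,896. Book value $555,520.
Year 2: 1,881 × $32 = $60,192. Book value $495,328.
Year 3: 2,154 × $32 = $68,928. Book value $426,400.
Accumulated through year 3 = $620,416 − $426,400 = $194,016.

$194,016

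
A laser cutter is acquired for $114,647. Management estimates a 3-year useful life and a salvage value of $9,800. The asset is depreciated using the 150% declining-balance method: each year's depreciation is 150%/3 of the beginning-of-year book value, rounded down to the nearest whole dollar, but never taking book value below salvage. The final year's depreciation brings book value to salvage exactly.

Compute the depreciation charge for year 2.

$28,662

Depreciable base = $114,647 − $9,800 = $104,847.
Year 1: ⌊$114,647 × 150%/3⌋ = $57,323. Book value $57,324.
Year 2: ⌊$57,324 × 150%/3⌋ = $28,662. Book value $28,662.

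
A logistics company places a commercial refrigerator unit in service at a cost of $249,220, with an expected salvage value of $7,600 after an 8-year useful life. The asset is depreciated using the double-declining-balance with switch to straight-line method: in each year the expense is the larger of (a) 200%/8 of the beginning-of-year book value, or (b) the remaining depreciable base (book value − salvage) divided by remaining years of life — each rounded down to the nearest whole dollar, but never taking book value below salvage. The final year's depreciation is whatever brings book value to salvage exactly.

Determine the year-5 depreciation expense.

$19,714

Depreciable base = $249,220 − $7,600 = $241,620.
Year 1: DB = ⌊$249,220 × 200%/8⌋ = $62,305; SL = ⌊$241,620/8⌋ = $30,202 → take DB $62,305. Book value $186,915.
Year 2: DB = ⌊$186,915 × 200%/8⌋ = $46,728; SL = ⌊$179,315/7⌋ = $25,616 → take DB $46,728. Book value $140,187.
Year 3: DB = ⌊$140,187 × 200%/8⌋ = $35,046; SL = ⌊$132,587/6⌋ = $22,097 → take DB $35,046. Book value $105,141.
Year 4: DB = ⌊$105,141 × 200%/8⌋ = $26,285; SL = ⌊$97,541/5⌋ = $19,508 → take DB $26,285. Book value $78,856.
Year 5: DB = ⌊$78,856 × 200%/8⌋ = $19,714; SL = ⌊$71,256/4⌋ = $17,814 → take DB $19,714. Book value $59,142.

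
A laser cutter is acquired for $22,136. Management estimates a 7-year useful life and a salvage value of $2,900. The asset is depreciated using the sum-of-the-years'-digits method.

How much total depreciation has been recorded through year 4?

Depreciable base = $22,136 − $2,900 = $19,236.
Sum of the years' digits = 7+6+5+4+3+2+1 = 28.
Year 1: $19,236 × 7/28 = $4,809. Book value $17,327.
Year 2: $19,236 × 6/28 = $4,122. Book value $13,205.
Year 3: $19,236 × 5/28 = $3,435. Book value $9,770.
Year 4: $19,236 × 4/28 = $2,748. Book value $7,022.
Accumulated through year 4 = $22,136 − $7,022 = $15,114.

$15,114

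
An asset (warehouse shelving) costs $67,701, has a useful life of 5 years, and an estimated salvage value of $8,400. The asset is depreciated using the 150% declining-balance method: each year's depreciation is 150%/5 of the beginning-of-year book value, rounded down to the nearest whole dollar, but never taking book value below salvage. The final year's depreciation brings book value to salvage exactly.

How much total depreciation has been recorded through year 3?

Depreciable base = $67,701 − $8,400 = $59,301.
Year 1: ⌊$67,701 × 150%/5⌋ = $20,310. Book value $47,391.
Year 2: ⌊$47,391 × 150%/5⌋ = $14,217. Book value $33,174.
Year 3: ⌊$33,174 × 150%/5⌋ = $9,952. Book value $23,222.
Accumulated through year 3 = $67,701 − $23,222 = $44,479.

$44,479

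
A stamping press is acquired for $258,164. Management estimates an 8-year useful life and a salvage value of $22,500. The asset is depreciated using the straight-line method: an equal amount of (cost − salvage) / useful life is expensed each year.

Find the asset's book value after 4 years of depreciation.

$140,332

Depreciable base = $258,164 − $22,500 = $235,664.
Annual expense = $235,664 / 8 = $29,458.
End of year 1: book value $228,706.
End of year 2: book value $199,248.
End of year 3: book value $169,790.
End of year 4: book value $140,332.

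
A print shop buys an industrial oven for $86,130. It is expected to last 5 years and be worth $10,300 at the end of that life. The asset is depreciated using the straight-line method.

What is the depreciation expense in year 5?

Depreciable base = $86,130 − $10,300 = $75,830.
Annual expense = $75,830 / 5 = $15,166.

$15,166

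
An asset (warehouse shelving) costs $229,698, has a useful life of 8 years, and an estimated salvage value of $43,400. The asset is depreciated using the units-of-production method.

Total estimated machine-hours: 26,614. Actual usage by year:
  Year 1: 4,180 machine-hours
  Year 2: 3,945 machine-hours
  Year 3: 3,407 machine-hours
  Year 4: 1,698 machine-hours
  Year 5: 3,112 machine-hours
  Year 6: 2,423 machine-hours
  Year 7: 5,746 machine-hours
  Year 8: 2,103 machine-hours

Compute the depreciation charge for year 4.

Depreciable base = $229,698 − $43,400 = $186,298.
Rate = $186,298 / 26,614 machine-hours = $7 per machine-hour.
Year 1: 4,180 × $7 = $29,260. Book value $200,438.
Year 2: 3,945 × $7 = $27,615. Book value $172,823.
Year 3: 3,407 × $7 = $23,849. Book value $148,974.
Year 4: 1,698 × $7 = $11,886. Book value $137,088.

$11,886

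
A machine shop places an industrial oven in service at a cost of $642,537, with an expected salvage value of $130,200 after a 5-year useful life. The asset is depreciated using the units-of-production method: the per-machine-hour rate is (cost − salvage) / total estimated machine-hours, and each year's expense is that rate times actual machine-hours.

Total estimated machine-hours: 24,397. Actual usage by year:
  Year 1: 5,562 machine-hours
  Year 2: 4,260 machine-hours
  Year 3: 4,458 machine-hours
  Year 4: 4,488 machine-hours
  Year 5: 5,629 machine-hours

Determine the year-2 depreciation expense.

$89,460

Depreciable base = $642,537 − $130,200 = $512,337.
Rate = $512,337 / 24,397 machine-hours = $21 per machine-hour.
Year 1: 5,562 × $21 = $116,802. Book value $525,735.
Year 2: 4,260 × $21 = $89,460. Book value $436,275.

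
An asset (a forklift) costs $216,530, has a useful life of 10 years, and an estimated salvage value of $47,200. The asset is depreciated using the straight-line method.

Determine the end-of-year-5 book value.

$131,865

Depreciable base = $216,530 − $47,200 = $169,330.
Annual expense = $169,330 / 10 = $16,933.
End of year 1: book value $199,597.
End of year 2: book value $182,664.
End of year 3: book value $165,731.
End of year 4: book value $148,798.
End of year 5: book value $131,865.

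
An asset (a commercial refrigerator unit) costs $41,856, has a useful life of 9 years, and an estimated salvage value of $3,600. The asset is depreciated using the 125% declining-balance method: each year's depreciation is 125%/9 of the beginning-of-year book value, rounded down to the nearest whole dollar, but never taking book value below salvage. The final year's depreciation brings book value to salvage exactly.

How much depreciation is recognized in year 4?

$3,712

Depreciable base = $41,856 − $3,600 = $38,256.
Year 1: ⌊$41,856 × 125%/9⌋ = $5,813. Book value $36,043.
Year 2: ⌊$36,043 × 125%/9⌋ = $5,005. Book value $31,038.
Year 3: ⌊$31,038 × 125%/9⌋ = $4,310. Book value $26,728.
Year 4: ⌊$26,728 × 125%/9⌋ = $3,712. Book value $23,016.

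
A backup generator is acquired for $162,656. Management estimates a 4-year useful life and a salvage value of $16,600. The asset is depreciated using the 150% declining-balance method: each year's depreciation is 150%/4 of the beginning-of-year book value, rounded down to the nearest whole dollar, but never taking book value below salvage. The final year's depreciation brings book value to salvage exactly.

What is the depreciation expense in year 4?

$23,112

Depreciable base = $162,656 − $16,600 = $146,056.
Year 1: ⌊$162,656 × 150%/4⌋ = $60,996. Book value $101,660.
Year 2: ⌊$101,660 × 150%/4⌋ = $38,122. Book value $63,538.
Year 3: ⌊$63,538 × 150%/4⌋ = $23,826. Book value $39,712.
Year 4 (final): $39,712 − $16,600 = $23,112. Book value $16,600.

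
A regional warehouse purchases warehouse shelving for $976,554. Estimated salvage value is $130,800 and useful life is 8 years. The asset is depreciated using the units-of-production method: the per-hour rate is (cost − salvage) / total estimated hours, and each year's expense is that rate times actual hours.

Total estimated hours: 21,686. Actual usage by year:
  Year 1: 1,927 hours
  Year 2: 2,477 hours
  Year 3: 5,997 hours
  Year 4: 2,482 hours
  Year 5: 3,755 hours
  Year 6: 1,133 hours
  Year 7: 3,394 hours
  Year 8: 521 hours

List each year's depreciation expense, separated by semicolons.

Depreciable base = $976,554 − $130,800 = $845,754.
Rate = $845,754 / 21,686 hours = $39 per hour.
Year 1: 1,927 × $39 = $75,153. Book value $901,401.
Year 2: 2,477 × $39 = $96,603. Book value $804,798.
Year 3: 5,997 × $39 = $233,883. Book value $570,915.
Year 4: 2,482 × $39 = $96,798. Book value $474,117.
Year 5: 3,755 × $39 = $146,445. Book value $327,672.
Year 6: 1,133 × $39 = $44,187. Book value $283,485.
Year 7: 3,394 × $39 = $132,366. Book value $151,119.
Year 8: 521 × $39 = $20,319. Book value $130,800.

$75,153; $96,603; $233,883; $96,798; $146,445; $44,187; $132,366; $20,319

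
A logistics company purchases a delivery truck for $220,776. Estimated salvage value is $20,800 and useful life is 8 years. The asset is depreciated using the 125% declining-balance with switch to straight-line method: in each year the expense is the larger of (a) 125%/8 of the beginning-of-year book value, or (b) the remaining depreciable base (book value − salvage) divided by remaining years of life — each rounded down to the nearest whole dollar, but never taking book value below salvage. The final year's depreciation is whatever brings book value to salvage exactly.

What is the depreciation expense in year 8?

Depreciable base = $220,776 − $20,800 = $199,976.
Year 1: DB = ⌊$220,776 × 125%/8⌋ = $34,496; SL = ⌊$199,976/8⌋ = $24,997 → take DB $34,496. Book value $186,280.
Year 2: DB = ⌊$186,280 × 125%/8⌋ = $29,106; SL = ⌊$165,480/7⌋ = $23,640 → take DB $29,106. Book value $157,174.
Year 3: DB = ⌊$157,174 × 125%/8⌋ = $24,558; SL = ⌊$136,374/6⌋ = $22,729 → take DB $24,558. Book value $132,616.
Year 4: DB = ⌊$132,616 × 125%/8⌋ = $20,721; SL = ⌊$111,816/5⌋ = $22,363 → take SL $22,363. Book value $110,253.
Year 5: DB = ⌊$110,253 × 125%/8⌋ = $17,227; SL = ⌊$89,453/4⌋ = $22,363 → take SL $22,363. Book value $87,890.
Year 6: DB = ⌊$87,890 × 125%/8⌋ = $13,732; SL = ⌊$67,090/3⌋ = $22,363 → take SL $22,363. Book value $65,527.
Year 7: DB = ⌊$65,527 × 125%/8⌋ = $10,238; SL = ⌊$44,727/2⌋ = $22,363 → take SL $22,363. Book value $43,164.
Year 8 (final): $43,164 − $20,800 = $22,364. Book value $20,800.

$22,364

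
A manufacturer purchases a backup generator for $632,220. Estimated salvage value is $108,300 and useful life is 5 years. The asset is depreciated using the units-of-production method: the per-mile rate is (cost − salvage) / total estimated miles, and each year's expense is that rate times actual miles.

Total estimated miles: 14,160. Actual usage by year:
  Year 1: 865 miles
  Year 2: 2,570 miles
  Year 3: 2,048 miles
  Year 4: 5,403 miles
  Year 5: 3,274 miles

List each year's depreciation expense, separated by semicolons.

Depreciable base = $632,220 − $108,300 = $523,920.
Rate = $523,920 / 14,160 miles = $37 per mile.
Year 1: 865 × $37 = $32,005. Book value $600,215.
Year 2: 2,570 × $37 = $95,090. Book value $505,125.
Year 3: 2,048 × $37 = $75,776. Book value $429,349.
Year 4: 5,403 × $37 = $199,911. Book value $229,438.
Year 5: 3,274 × $37 = $121,138. Book value $108,300.

$32,005; $95,090; $75,776; $199,911; $121,138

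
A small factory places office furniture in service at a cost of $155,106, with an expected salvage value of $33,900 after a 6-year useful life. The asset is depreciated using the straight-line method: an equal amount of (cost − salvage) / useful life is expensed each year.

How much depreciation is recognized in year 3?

Depreciable base = $155,106 − $33,900 = $121,206.
Annual expense = $121,206 / 6 = $20,201.

$20,201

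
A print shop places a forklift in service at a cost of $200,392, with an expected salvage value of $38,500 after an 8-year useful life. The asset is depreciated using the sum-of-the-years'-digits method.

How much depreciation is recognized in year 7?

$8,994

Depreciable base = $200,392 − $38,500 = $161,892.
Sum of the years' digits = 8+7+6+5+4+3+2+1 = 36.
Year 1: $161,892 × 8/36 = $35,976. Book value $164,416.
Year 2: $161,892 × 7/36 = $31,479. Book value $132,937.
Year 3: $161,892 × 6/36 = $26,982. Book value $105,955.
Year 4: $161,892 × 5/36 = $22,485. Book value $83,470.
Year 5: $161,892 × 4/36 = $17,988. Book value $65,482.
Year 6: $161,892 × 3/36 = $13,491. Book value $51,991.
Year 7: $161,892 × 2/36 = $8,994. Book value $42,997.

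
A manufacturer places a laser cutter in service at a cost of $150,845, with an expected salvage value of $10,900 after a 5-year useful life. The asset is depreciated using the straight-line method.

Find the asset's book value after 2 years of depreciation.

Depreciable base = $150,845 − $10,900 = $139,945.
Annual expense = $139,945 / 5 = $27,989.
End of year 1: book value $122,856.
End of year 2: book value $94,867.

$94,867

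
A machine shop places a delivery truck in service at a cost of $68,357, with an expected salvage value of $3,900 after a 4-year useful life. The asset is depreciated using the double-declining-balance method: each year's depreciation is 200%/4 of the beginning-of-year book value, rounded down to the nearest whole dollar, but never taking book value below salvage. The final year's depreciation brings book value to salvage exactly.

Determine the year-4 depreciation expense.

$4,645

Depreciable base = $68,357 − $3,900 = $64,457.
Year 1: ⌊$68,357 × 200%/4⌋ = $34,178. Book value $34,179.
Year 2: ⌊$34,179 × 200%/4⌋ = $17,089. Book value $17,090.
Year 3: ⌊$17,090 × 200%/4⌋ = $8,545. Book value $8,545.
Year 4 (final): $8,545 − $3,900 = $4,645. Book value $3,900.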